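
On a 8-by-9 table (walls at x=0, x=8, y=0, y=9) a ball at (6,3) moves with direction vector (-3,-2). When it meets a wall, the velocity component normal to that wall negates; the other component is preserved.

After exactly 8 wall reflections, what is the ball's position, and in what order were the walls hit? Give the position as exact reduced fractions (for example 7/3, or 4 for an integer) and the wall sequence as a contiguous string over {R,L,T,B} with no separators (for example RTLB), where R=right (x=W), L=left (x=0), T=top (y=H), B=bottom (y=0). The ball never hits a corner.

Final position: (0,13/3)
Wall sequence: BLRTLRBL

1. t=3/2 → B at (3/2,0); v=(-3,2)
2. t=1/2 → L at (0,1); v=(3,2)
3. t=8/3 → R at (8,19/3); v=(-3,2)
4. t=4/3 → T at (4,9); v=(-3,-2)
5. t=4/3 → L at (0,19/3); v=(3,-2)
6. t=8/3 → R at (8,1); v=(-3,-2)
7. t=1/2 → B at (13/2,0); v=(-3,2)
8. t=13/6 → L at (0,13/3); v=(3,2)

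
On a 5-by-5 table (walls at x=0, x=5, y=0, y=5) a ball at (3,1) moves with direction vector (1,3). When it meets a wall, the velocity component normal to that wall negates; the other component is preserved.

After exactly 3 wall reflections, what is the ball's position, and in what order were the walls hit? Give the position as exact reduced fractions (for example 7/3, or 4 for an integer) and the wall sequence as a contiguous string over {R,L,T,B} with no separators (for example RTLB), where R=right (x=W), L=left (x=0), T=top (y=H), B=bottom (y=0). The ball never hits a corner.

1. t=4/3 → T at (13/3,5); v=(1,-3)
2. t=2/3 → R at (5,3); v=(-1,-3)
3. t=1 → B at (4,0); v=(-1,3)

Final position: (4,0)
Wall sequence: TRB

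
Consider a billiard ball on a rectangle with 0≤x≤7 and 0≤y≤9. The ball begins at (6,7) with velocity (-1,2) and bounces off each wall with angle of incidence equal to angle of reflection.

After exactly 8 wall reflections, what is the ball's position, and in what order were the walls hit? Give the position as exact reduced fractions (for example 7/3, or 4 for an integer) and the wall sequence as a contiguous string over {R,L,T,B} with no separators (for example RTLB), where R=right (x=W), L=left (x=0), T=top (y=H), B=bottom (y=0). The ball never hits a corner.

Final position: (0,7)
Wall sequence: TBLTRBTL

1. t=1 → T at (5,9); v=(-1,-2)
2. t=9/2 → B at (1/2,0); v=(-1,2)
3. t=1/2 → L at (0,1); v=(1,2)
4. t=4 → T at (4,9); v=(1,-2)
5. t=3 → R at (7,3); v=(-1,-2)
6. t=3/2 → B at (11/2,0); v=(-1,2)
7. t=9/2 → T at (1,9); v=(-1,-2)
8. t=1 → L at (0,7); v=(1,-2)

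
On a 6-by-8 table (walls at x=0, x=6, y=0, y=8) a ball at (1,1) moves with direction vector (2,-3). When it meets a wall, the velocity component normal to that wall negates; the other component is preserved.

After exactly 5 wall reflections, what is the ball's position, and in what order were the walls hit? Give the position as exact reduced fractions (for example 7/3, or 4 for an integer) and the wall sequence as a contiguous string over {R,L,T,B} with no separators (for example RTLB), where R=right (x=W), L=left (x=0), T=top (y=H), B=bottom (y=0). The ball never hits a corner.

Final position: (1/3,0)
Wall sequence: BRTLB

1. t=1/3 → B at (5/3,0); v=(2,3)
2. t=13/6 → R at (6,13/2); v=(-2,3)
3. t=1/2 → T at (5,8); v=(-2,-3)
4. t=5/2 → L at (0,1/2); v=(2,-3)
5. t=1/6 → B at (1/3,0); v=(2,3)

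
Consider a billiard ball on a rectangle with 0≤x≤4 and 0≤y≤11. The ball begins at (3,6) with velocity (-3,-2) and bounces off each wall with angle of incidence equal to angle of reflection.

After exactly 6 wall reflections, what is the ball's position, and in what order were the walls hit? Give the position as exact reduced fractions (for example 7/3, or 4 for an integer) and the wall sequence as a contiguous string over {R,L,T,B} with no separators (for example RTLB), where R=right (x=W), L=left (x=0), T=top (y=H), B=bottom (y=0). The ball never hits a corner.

Final position: (0,20/3)
Wall sequence: LRBLRL

1. t=1 → L at (0,4); v=(3,-2)
2. t=4/3 → R at (4,4/3); v=(-3,-2)
3. t=2/3 → B at (2,0); v=(-3,2)
4. t=2/3 → L at (0,4/3); v=(3,2)
5. t=4/3 → R at (4,4); v=(-3,2)
6. t=4/3 → L at (0,20/3); v=(3,2)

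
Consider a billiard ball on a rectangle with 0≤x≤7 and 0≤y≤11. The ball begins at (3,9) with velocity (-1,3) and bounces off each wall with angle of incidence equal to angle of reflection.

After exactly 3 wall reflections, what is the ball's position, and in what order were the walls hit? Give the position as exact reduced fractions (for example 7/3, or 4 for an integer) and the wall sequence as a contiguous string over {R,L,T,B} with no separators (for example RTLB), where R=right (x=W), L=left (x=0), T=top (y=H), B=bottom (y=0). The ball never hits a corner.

1. t=2/3 → T at (7/3,11); v=(-1,-3)
2. t=7/3 → L at (0,4); v=(1,-3)
3. t=4/3 → B at (4/3,0); v=(1,3)

Final position: (4/3,0)
Wall sequence: TLB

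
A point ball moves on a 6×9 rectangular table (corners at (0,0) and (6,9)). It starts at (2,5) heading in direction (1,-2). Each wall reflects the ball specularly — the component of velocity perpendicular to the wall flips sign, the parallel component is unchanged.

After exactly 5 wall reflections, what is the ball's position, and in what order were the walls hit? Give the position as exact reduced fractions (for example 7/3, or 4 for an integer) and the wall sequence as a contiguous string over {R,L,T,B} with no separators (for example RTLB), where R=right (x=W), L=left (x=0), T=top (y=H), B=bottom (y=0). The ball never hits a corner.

1. t=5/2 → B at (9/2,0); v=(1,2)
2. t=3/2 → R at (6,3); v=(-1,2)
3. t=3 → T at (3,9); v=(-1,-2)
4. t=3 → L at (0,3); v=(1,-2)
5. t=3/2 → B at (3/2,0); v=(1,2)

Final position: (3/2,0)
Wall sequence: BRTLB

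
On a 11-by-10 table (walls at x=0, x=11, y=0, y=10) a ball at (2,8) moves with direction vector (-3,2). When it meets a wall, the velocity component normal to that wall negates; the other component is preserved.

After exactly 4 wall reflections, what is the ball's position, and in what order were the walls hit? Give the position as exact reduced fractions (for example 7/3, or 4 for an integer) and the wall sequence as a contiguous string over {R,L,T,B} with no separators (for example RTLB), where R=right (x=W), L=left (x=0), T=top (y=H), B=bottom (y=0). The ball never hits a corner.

Final position: (6,0)
Wall sequence: LTRB

1. t=2/3 → L at (0,28/3); v=(3,2)
2. t=1/3 → T at (1,10); v=(3,-2)
3. t=10/3 → R at (11,10/3); v=(-3,-2)
4. t=5/3 → B at (6,0); v=(-3,2)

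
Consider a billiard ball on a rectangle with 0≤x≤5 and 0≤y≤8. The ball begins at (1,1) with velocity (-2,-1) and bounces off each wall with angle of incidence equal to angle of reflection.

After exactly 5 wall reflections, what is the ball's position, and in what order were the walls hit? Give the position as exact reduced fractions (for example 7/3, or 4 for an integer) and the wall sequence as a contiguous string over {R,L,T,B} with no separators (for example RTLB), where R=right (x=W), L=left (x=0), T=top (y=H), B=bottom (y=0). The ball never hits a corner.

Final position: (5,7)
Wall sequence: LBRLR

1. t=1/2 → L at (0,1/2); v=(2,-1)
2. t=1/2 → B at (1,0); v=(2,1)
3. t=2 → R at (5,2); v=(-2,1)
4. t=5/2 → L at (0,9/2); v=(2,1)
5. t=5/2 → R at (5,7); v=(-2,1)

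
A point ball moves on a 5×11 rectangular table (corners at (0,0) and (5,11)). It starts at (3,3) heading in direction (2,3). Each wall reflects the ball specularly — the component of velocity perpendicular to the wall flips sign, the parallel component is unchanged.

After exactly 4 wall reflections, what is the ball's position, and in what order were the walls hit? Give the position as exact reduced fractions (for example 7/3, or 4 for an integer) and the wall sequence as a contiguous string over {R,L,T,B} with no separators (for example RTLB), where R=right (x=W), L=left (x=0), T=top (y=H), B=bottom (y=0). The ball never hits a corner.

1. t=1 → R at (5,6); v=(-2,3)
2. t=5/3 → T at (5/3,11); v=(-2,-3)
3. t=5/6 → L at (0,17/2); v=(2,-3)
4. t=5/2 → R at (5,1); v=(-2,-3)

Final position: (5,1)
Wall sequence: RTLR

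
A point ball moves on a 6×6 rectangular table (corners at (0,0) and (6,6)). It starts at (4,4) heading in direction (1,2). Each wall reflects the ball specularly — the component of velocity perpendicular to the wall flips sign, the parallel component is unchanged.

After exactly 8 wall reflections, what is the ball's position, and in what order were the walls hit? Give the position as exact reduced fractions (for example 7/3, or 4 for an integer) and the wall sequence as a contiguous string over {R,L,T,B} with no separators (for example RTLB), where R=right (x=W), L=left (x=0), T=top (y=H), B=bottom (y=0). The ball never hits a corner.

1. t=1 → T at (5,6); v=(1,-2)
2. t=1 → R at (6,4); v=(-1,-2)
3. t=2 → B at (4,0); v=(-1,2)
4. t=3 → T at (1,6); v=(-1,-2)
5. t=1 → L at (0,4); v=(1,-2)
6. t=2 → B at (2,0); v=(1,2)
7. t=3 → T at (5,6); v=(1,-2)
8. t=1 → R at (6,4); v=(-1,-2)

Final position: (6,4)
Wall sequence: TRBTLBTR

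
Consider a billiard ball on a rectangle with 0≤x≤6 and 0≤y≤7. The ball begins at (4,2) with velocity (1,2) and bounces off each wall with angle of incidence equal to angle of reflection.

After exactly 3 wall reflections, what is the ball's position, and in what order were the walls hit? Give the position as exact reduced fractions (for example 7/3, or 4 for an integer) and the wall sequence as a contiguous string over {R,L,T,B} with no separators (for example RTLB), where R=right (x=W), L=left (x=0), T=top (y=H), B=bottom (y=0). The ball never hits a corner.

Final position: (2,0)
Wall sequence: RTB

1. t=2 → R at (6,6); v=(-1,2)
2. t=1/2 → T at (11/2,7); v=(-1,-2)
3. t=7/2 → B at (2,0); v=(-1,2)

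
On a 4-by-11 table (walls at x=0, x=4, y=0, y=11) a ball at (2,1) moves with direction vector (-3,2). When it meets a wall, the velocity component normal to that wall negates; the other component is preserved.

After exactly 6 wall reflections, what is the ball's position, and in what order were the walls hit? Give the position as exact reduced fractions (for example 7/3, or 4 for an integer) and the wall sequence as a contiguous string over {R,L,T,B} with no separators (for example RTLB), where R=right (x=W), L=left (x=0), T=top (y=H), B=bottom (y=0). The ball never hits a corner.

1. t=2/3 → L at (0,7/3); v=(3,2)
2. t=4/3 → R at (4,5); v=(-3,2)
3. t=4/3 → L at (0,23/3); v=(3,2)
4. t=4/3 → R at (4,31/3); v=(-3,2)
5. t=1/3 → T at (3,11); v=(-3,-2)
6. t=1 → L at (0,9); v=(3,-2)

Final position: (0,9)
Wall sequence: LRLRTL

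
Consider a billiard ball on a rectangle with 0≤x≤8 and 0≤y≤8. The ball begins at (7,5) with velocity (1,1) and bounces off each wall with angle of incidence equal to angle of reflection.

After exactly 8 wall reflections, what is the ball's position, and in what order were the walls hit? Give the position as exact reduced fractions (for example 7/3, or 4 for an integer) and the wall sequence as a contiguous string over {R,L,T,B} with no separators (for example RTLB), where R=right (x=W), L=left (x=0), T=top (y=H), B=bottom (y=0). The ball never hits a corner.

1. t=1 → R at (8,6); v=(-1,1)
2. t=2 → T at (6,8); v=(-1,-1)
3. t=6 → L at (0,2); v=(1,-1)
4. t=2 → B at (2,0); v=(1,1)
5. t=6 → R at (8,6); v=(-1,1)
6. t=2 → T at (6,8); v=(-1,-1)
7. t=6 → L at (0,2); v=(1,-1)
8. t=2 → B at (2,0); v=(1,1)

Final position: (2,0)
Wall sequence: RTLBRTLB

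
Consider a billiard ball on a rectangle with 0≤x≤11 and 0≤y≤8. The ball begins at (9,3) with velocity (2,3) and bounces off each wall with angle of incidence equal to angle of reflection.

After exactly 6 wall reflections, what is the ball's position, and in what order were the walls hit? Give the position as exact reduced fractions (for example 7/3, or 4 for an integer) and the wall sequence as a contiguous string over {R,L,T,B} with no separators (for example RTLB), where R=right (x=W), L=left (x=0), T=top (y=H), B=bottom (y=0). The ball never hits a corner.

1. t=1 → R at (11,6); v=(-2,3)
2. t=2/3 → T at (29/3,8); v=(-2,-3)
3. t=8/3 → B at (13/3,0); v=(-2,3)
4. t=13/6 → L at (0,13/2); v=(2,3)
5. t=1/2 → T at (1,8); v=(2,-3)
6. t=8/3 → B at (19/3,0); v=(2,3)

Final position: (19/3,0)
Wall sequence: RTBLTB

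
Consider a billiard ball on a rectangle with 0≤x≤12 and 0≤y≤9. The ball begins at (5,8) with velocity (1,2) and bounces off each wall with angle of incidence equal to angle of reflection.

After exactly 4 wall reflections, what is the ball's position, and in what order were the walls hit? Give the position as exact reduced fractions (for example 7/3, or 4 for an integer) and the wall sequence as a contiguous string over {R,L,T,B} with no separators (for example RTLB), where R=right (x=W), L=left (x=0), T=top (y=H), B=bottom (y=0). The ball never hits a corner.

Final position: (19/2,9)
Wall sequence: TBRT

1. t=1/2 → T at (11/2,9); v=(1,-2)
2. t=9/2 → B at (10,0); v=(1,2)
3. t=2 → R at (12,4); v=(-1,2)
4. t=5/2 → T at (19/2,9); v=(-1,-2)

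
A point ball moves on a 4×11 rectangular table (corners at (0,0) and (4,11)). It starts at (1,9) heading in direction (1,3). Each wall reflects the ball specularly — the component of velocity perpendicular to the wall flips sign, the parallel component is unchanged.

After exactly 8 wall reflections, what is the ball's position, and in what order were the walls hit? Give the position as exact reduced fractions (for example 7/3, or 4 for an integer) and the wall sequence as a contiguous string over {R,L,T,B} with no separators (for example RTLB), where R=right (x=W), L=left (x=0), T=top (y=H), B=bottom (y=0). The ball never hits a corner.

Final position: (0,10)
Wall sequence: TRBLTRBL

1. t=2/3 → T at (5/3,11); v=(1,-3)
2. t=7/3 → R at (4,4); v=(-1,-3)
3. t=4/3 → B at (8/3,0); v=(-1,3)
4. t=8/3 → L at (0,8); v=(1,3)
5. t=1 → T at (1,11); v=(1,-3)
6. t=3 → R at (4,2); v=(-1,-3)
7. t=2/3 → B at (10/3,0); v=(-1,3)
8. t=10/3 → L at (0,10); v=(1,3)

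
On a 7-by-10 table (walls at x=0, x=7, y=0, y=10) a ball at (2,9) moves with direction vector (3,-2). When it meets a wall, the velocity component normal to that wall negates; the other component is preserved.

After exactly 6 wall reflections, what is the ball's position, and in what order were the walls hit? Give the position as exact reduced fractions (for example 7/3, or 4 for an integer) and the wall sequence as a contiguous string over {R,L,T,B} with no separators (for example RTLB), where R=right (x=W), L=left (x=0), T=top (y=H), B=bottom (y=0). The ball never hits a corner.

Final position: (5/2,10)
Wall sequence: RLBRLT

1. t=5/3 → R at (7,17/3); v=(-3,-2)
2. t=7/3 → L at (0,1); v=(3,-2)
3. t=1/2 → B at (3/2,0); v=(3,2)
4. t=11/6 → R at (7,11/3); v=(-3,2)
5. t=7/3 → L at (0,25/3); v=(3,2)
6. t=5/6 → T at (5/2,10); v=(3,-2)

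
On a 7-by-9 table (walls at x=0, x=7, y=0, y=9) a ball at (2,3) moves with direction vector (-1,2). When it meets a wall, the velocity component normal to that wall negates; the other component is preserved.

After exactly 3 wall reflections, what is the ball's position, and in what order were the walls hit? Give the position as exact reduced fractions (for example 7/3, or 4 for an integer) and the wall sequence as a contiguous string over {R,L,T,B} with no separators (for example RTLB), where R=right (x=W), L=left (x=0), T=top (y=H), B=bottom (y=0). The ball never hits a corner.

Final position: (11/2,0)
Wall sequence: LTB

1. t=2 → L at (0,7); v=(1,2)
2. t=1 → T at (1,9); v=(1,-2)
3. t=9/2 → B at (11/2,0); v=(1,2)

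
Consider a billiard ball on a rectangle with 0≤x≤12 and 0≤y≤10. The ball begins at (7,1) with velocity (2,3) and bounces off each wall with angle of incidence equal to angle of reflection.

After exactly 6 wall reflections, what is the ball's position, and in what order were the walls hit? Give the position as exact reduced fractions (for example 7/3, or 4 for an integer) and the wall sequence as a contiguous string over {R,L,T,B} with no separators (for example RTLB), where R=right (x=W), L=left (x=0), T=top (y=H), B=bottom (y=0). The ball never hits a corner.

Final position: (9,0)
Wall sequence: RTBLTB

1. t=5/2 → R at (12,17/2); v=(-2,3)
2. t=1/2 → T at (11,10); v=(-2,-3)
3. t=10/3 → B at (13/3,0); v=(-2,3)
4. t=13/6 → L at (0,13/2); v=(2,3)
5. t=7/6 → T at (7/3,10); v=(2,-3)
6. t=10/3 → B at (9,0); v=(2,3)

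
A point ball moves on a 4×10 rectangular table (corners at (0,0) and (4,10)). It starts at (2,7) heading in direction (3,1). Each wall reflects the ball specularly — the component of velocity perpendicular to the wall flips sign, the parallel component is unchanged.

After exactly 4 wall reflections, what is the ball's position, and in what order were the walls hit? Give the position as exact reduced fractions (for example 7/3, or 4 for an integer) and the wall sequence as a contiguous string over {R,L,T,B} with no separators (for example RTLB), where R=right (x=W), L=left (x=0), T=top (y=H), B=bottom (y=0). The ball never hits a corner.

Final position: (4,29/3)
Wall sequence: RLTR

1. t=2/3 → R at (4,23/3); v=(-3,1)
2. t=4/3 → L at (0,9); v=(3,1)
3. t=1 → T at (3,10); v=(3,-1)
4. t=1/3 → R at (4,29/3); v=(-3,-1)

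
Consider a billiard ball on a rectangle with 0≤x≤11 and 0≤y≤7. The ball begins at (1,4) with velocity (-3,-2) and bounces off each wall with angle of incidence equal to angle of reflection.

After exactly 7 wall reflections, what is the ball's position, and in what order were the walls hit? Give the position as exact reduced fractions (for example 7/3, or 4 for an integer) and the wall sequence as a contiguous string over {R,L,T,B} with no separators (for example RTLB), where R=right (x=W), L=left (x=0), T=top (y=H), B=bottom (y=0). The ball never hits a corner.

Final position: (11,14/3)
Wall sequence: LBRTLBR

1. t=1/3 → L at (0,10/3); v=(3,-2)
2. t=5/3 → B at (5,0); v=(3,2)
3. t=2 → R at (11,4); v=(-3,2)
4. t=3/2 → T at (13/2,7); v=(-3,-2)
5. t=13/6 → L at (0,8/3); v=(3,-2)
6. t=4/3 → B at (4,0); v=(3,2)
7. t=7/3 → R at (11,14/3); v=(-3,2)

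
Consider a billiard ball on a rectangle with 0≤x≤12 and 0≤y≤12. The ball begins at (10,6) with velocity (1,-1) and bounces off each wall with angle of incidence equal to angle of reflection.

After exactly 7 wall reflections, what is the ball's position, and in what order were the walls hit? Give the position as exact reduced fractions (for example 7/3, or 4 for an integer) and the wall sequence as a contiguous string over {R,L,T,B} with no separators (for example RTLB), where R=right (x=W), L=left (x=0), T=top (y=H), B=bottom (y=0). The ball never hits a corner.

Final position: (0,8)
Wall sequence: RBLTRBL

1. t=2 → R at (12,4); v=(-1,-1)
2. t=4 → B at (8,0); v=(-1,1)
3. t=8 → L at (0,8); v=(1,1)
4. t=4 → T at (4,12); v=(1,-1)
5. t=8 → R at (12,4); v=(-1,-1)
6. t=4 → B at (8,0); v=(-1,1)
7. t=8 → L at (0,8); v=(1,1)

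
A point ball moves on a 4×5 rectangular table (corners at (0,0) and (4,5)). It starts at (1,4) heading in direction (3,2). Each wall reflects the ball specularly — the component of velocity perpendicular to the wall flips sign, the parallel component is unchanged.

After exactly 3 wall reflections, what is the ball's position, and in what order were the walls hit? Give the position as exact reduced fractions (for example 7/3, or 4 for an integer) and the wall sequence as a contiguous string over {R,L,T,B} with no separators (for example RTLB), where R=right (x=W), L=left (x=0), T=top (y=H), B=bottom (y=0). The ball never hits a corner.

1. t=1/2 → T at (5/2,5); v=(3,-2)
2. t=1/2 → R at (4,4); v=(-3,-2)
3. t=4/3 → L at (0,4/3); v=(3,-2)

Final position: (0,4/3)
Wall sequence: TRL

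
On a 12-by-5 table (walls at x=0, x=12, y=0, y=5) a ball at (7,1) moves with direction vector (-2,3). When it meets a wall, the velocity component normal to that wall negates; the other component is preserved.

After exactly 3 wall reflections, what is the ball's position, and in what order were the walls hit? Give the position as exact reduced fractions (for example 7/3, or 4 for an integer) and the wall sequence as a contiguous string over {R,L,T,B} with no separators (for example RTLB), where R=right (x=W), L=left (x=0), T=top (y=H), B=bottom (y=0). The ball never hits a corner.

Final position: (0,3/2)
Wall sequence: TBL

1. t=4/3 → T at (13/3,5); v=(-2,-3)
2. t=5/3 → B at (1,0); v=(-2,3)
3. t=1/2 → L at (0,3/2); v=(2,3)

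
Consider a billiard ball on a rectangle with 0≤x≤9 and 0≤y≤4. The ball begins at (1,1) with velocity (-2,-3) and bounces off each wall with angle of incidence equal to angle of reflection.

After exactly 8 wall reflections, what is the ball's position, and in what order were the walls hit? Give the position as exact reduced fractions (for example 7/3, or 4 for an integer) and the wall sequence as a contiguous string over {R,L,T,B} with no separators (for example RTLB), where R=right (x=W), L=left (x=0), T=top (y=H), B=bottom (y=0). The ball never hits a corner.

Final position: (5,4)
Wall sequence: BLTBTRBT

1. t=1/3 → B at (1/3,0); v=(-2,3)
2. t=1/6 → L at (0,1/2); v=(2,3)
3. t=7/6 → T at (7/3,4); v=(2,-3)
4. t=4/3 → B at (5,0); v=(2,3)
5. t=4/3 → T at (23/3,4); v=(2,-3)
6. t=2/3 → R at (9,2); v=(-2,-3)
7. t=2/3 → B at (23/3,0); v=(-2,3)
8. t=4/3 → T at (5,4); v=(-2,-3)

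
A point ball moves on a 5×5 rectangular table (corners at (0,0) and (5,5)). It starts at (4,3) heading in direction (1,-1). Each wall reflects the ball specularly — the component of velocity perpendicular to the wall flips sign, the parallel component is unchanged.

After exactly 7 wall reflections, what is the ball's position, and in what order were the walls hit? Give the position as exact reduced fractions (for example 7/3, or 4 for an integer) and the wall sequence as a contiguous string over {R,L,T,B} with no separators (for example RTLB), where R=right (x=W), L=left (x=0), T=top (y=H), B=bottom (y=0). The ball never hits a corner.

1. t=1 → R at (5,2); v=(-1,-1)
2. t=2 → B at (3,0); v=(-1,1)
3. t=3 → L at (0,3); v=(1,1)
4. t=2 → T at (2,5); v=(1,-1)
5. t=3 → R at (5,2); v=(-1,-1)
6. t=2 → B at (3,0); v=(-1,1)
7. t=3 → L at (0,3); v=(1,1)

Final position: (0,3)
Wall sequence: RBLTRBL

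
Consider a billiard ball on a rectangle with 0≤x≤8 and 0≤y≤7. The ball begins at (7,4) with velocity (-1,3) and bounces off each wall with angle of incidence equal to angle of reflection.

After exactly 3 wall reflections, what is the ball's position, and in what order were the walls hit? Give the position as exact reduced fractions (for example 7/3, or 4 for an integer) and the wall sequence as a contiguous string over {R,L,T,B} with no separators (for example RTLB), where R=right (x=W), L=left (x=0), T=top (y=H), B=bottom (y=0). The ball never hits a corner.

1. t=1 → T at (6,7); v=(-1,-3)
2. t=7/3 → B at (11/3,0); v=(-1,3)
3. t=7/3 → T at (4/3,7); v=(-1,-3)

Final position: (4/3,7)
Wall sequence: TBT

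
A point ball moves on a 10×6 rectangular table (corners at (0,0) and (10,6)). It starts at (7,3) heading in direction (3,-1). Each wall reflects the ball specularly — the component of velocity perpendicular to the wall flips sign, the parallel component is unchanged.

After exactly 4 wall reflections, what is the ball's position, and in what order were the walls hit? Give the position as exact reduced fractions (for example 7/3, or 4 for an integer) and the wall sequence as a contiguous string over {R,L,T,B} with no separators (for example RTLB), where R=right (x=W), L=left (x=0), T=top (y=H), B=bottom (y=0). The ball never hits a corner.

Final position: (10,14/3)
Wall sequence: RBLR

1. t=1 → R at (10,2); v=(-3,-1)
2. t=2 → B at (4,0); v=(-3,1)
3. t=4/3 → L at (0,4/3); v=(3,1)
4. t=10/3 → R at (10,14/3); v=(-3,1)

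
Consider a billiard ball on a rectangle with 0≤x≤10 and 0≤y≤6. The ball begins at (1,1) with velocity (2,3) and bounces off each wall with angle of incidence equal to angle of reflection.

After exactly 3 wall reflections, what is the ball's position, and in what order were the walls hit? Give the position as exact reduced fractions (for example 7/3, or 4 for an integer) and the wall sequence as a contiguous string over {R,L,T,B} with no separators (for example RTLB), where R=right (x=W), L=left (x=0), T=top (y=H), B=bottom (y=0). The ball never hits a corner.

1. t=5/3 → T at (13/3,6); v=(2,-3)
2. t=2 → B at (25/3,0); v=(2,3)
3. t=5/6 → R at (10,5/2); v=(-2,3)

Final position: (10,5/2)
Wall sequence: TBR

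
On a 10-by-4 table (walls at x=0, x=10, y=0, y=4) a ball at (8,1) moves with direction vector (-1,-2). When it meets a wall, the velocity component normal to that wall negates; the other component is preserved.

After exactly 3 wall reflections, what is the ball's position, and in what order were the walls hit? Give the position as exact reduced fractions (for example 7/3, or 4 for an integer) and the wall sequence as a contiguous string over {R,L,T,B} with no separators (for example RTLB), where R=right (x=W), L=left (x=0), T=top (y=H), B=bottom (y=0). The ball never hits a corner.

1. t=1/2 → B at (15/2,0); v=(-1,2)
2. t=2 → T at (11/2,4); v=(-1,-2)
3. t=2 → B at (7/2,0); v=(-1,2)

Final position: (7/2,0)
Wall sequence: BTB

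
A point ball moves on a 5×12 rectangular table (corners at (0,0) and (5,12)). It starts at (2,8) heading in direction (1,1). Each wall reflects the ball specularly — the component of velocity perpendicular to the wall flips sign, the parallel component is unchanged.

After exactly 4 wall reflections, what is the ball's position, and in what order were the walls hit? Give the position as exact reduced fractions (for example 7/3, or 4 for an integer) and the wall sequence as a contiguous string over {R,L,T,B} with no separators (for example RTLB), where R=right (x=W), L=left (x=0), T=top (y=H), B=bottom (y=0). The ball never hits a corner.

Final position: (5,3)
Wall sequence: RTLR

1. t=3 → R at (5,11); v=(-1,1)
2. t=1 → T at (4,12); v=(-1,-1)
3. t=4 → L at (0,8); v=(1,-1)
4. t=5 → R at (5,3); v=(-1,-1)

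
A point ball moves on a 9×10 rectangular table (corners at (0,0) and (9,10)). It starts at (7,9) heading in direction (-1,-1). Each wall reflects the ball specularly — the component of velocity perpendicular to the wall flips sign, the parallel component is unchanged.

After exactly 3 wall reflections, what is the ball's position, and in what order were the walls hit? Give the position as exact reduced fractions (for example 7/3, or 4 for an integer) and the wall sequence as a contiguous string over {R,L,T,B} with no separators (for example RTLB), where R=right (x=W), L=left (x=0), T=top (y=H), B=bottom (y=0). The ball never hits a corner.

1. t=7 → L at (0,2); v=(1,-1)
2. t=2 → B at (2,0); v=(1,1)
3. t=7 → R at (9,7); v=(-1,1)

Final position: (9,7)
Wall sequence: LBR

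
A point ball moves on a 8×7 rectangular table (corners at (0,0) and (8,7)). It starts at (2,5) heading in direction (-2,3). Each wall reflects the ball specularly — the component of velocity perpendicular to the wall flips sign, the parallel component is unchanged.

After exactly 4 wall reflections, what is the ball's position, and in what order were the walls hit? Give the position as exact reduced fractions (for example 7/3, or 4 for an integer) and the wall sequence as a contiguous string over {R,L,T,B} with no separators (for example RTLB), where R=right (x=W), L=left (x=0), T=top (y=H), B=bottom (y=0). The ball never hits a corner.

Final position: (8,6)
Wall sequence: TLBR

1. t=2/3 → T at (2/3,7); v=(-2,-3)
2. t=1/3 → L at (0,6); v=(2,-3)
3. t=2 → B at (4,0); v=(2,3)
4. t=2 → R at (8,6); v=(-2,3)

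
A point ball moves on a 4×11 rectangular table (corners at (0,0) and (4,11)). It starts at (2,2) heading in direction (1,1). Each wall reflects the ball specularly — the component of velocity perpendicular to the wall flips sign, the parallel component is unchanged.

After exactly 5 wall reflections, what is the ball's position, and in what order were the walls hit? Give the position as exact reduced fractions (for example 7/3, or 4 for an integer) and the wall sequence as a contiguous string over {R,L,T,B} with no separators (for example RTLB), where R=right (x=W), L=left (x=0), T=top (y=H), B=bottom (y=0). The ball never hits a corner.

1. t=2 → R at (4,4); v=(-1,1)
2. t=4 → L at (0,8); v=(1,1)
3. t=3 → T at (3,11); v=(1,-1)
4. t=1 → R at (4,10); v=(-1,-1)
5. t=4 → L at (0,6); v=(1,-1)

Final position: (0,6)
Wall sequence: RLTRL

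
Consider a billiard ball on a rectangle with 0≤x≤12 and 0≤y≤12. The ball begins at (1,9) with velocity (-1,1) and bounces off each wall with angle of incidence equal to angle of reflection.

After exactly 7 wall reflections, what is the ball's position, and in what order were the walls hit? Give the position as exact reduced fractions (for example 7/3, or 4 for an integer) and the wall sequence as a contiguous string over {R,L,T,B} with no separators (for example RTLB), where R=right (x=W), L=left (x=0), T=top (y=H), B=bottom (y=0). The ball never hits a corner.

Final position: (12,2)
Wall sequence: LTRBLTR

1. t=1 → L at (0,10); v=(1,1)
2. t=2 → T at (2,12); v=(1,-1)
3. t=10 → R at (12,2); v=(-1,-1)
4. t=2 → B at (10,0); v=(-1,1)
5. t=10 → L at (0,10); v=(1,1)
6. t=2 → T at (2,12); v=(1,-1)
7. t=10 → R at (12,2); v=(-1,-1)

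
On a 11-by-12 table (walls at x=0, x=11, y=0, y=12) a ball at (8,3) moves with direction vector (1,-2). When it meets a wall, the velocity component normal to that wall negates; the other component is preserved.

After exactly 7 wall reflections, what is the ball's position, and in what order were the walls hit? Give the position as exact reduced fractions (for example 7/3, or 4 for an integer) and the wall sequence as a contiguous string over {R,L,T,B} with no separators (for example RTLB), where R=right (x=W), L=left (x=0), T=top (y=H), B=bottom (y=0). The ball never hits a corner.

1. t=3/2 → B at (19/2,0); v=(1,2)
2. t=3/2 → R at (11,3); v=(-1,2)
3. t=9/2 → T at (13/2,12); v=(-1,-2)
4. t=6 → B at (1/2,0); v=(-1,2)
5. t=1/2 → L at (0,1); v=(1,2)
6. t=11/2 → T at (11/2,12); v=(1,-2)
7. t=11/2 → R at (11,1); v=(-1,-2)

Final position: (11,1)
Wall sequence: BRTBLTR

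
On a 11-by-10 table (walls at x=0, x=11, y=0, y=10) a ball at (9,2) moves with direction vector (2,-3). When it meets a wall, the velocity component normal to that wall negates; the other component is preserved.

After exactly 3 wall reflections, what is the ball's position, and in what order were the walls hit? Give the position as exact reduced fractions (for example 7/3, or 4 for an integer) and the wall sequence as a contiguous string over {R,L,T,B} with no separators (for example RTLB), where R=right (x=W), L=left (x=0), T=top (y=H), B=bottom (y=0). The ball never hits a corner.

1. t=2/3 → B at (31/3,0); v=(2,3)
2. t=1/3 → R at (11,1); v=(-2,3)
3. t=3 → T at (5,10); v=(-2,-3)

Final position: (5,10)
Wall sequence: BRT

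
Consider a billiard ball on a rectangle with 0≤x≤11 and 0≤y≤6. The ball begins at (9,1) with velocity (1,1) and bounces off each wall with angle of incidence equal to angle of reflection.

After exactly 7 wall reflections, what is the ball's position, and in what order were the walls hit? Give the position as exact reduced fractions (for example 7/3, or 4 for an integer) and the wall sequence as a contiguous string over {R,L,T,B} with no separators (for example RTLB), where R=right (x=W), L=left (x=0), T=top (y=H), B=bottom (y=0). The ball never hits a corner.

Final position: (11,1)
Wall sequence: RTBLTBR

1. t=2 → R at (11,3); v=(-1,1)
2. t=3 → T at (8,6); v=(-1,-1)
3. t=6 → B at (2,0); v=(-1,1)
4. t=2 → L at (0,2); v=(1,1)
5. t=4 → T at (4,6); v=(1,-1)
6. t=6 → B at (10,0); v=(1,1)
7. t=1 → R at (11,1); v=(-1,1)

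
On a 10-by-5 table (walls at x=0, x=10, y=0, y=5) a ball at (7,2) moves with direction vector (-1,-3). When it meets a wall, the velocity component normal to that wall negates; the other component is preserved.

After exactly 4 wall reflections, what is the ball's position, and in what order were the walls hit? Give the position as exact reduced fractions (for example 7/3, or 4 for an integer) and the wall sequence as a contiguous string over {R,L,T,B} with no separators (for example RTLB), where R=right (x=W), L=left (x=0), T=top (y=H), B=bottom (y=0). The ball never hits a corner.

1. t=2/3 → B at (19/3,0); v=(-1,3)
2. t=5/3 → T at (14/3,5); v=(-1,-3)
3. t=5/3 → B at (3,0); v=(-1,3)
4. t=5/3 → T at (4/3,5); v=(-1,-3)

Final position: (4/3,5)
Wall sequence: BTBT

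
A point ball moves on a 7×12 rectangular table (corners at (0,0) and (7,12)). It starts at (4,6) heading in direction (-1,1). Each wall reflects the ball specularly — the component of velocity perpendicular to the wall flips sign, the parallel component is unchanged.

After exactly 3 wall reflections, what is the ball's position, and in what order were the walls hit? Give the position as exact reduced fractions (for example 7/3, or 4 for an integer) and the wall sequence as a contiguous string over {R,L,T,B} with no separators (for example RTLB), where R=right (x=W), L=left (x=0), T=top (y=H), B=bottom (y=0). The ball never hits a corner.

1. t=4 → L at (0,10); v=(1,1)
2. t=2 → T at (2,12); v=(1,-1)
3. t=5 → R at (7,7); v=(-1,-1)

Final position: (7,7)
Wall sequence: LTR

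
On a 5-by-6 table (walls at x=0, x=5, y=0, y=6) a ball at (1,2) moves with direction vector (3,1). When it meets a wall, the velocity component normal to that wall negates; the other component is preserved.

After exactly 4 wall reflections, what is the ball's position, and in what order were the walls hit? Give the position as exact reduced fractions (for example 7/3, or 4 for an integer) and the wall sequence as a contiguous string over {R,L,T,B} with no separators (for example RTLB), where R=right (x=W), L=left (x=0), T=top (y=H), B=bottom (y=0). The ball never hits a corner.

Final position: (5,16/3)
Wall sequence: RLTR

1. t=4/3 → R at (5,10/3); v=(-3,1)
2. t=5/3 → L at (0,5); v=(3,1)
3. t=1 → T at (3,6); v=(3,-1)
4. t=2/3 → R at (5,16/3); v=(-3,-1)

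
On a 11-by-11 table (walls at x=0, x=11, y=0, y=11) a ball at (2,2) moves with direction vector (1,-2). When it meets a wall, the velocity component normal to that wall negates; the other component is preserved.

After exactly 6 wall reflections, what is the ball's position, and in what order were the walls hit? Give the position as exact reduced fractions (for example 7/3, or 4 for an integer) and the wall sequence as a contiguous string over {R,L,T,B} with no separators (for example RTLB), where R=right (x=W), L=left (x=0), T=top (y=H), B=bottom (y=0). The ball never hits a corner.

1. t=1 → B at (3,0); v=(1,2)
2. t=11/2 → T at (17/2,11); v=(1,-2)
3. t=5/2 → R at (11,6); v=(-1,-2)
4. t=3 → B at (8,0); v=(-1,2)
5. t=11/2 → T at (5/2,11); v=(-1,-2)
6. t=5/2 → L at (0,6); v=(1,-2)

Final position: (0,6)
Wall sequence: BTRBTL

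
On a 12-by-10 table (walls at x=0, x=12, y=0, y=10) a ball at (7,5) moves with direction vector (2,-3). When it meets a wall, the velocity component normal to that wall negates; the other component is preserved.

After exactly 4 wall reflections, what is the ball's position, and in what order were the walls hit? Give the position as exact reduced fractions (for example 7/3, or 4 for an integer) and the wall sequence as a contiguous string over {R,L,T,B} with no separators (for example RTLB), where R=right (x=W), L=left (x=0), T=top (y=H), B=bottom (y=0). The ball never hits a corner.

1. t=5/3 → B at (31/3,0); v=(2,3)
2. t=5/6 → R at (12,5/2); v=(-2,3)
3. t=5/2 → T at (7,10); v=(-2,-3)
4. t=10/3 → B at (1/3,0); v=(-2,3)

Final position: (1/3,0)
Wall sequence: BRTB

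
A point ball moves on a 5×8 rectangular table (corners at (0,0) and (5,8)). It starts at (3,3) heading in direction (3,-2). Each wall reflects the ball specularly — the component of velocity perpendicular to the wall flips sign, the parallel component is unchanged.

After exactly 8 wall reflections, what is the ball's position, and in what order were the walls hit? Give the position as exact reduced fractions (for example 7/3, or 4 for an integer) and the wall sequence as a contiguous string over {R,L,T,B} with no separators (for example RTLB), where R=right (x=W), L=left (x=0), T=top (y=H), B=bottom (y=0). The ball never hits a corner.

1. t=2/3 → R at (5,5/3); v=(-3,-2)
2. t=5/6 → B at (5/2,0); v=(-3,2)
3. t=5/6 → L at (0,5/3); v=(3,2)
4. t=5/3 → R at (5,5); v=(-3,2)
5. t=3/2 → T at (1/2,8); v=(-3,-2)
6. t=1/6 → L at (0,23/3); v=(3,-2)
7. t=5/3 → R at (5,13/3); v=(-3,-2)
8. t=5/3 → L at (0,1); v=(3,-2)

Final position: (0,1)
Wall sequence: RBLRTLRL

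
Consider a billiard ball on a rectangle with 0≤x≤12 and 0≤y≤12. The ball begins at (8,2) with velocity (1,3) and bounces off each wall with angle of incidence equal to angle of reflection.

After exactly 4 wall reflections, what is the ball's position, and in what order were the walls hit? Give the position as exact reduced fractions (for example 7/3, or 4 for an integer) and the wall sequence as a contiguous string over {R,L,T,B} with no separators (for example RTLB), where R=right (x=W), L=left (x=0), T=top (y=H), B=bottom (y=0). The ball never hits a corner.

1. t=10/3 → T at (34/3,12); v=(1,-3)
2. t=2/3 → R at (12,10); v=(-1,-3)
3. t=10/3 → B at (26/3,0); v=(-1,3)
4. t=4 → T at (14/3,12); v=(-1,-3)

Final position: (14/3,12)
Wall sequence: TRBT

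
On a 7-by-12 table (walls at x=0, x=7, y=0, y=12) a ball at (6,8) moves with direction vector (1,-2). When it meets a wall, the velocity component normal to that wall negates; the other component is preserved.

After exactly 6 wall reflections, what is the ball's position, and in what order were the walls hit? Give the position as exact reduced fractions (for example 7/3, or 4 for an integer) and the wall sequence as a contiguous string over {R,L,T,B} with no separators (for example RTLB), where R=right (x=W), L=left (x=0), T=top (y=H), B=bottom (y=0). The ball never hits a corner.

Final position: (6,0)
Wall sequence: RBLTRB

1. t=1 → R at (7,6); v=(-1,-2)
2. t=3 → B at (4,0); v=(-1,2)
3. t=4 → L at (0,8); v=(1,2)
4. t=2 → T at (2,12); v=(1,-2)
5. t=5 → R at (7,2); v=(-1,-2)
6. t=1 → B at (6,0); v=(-1,2)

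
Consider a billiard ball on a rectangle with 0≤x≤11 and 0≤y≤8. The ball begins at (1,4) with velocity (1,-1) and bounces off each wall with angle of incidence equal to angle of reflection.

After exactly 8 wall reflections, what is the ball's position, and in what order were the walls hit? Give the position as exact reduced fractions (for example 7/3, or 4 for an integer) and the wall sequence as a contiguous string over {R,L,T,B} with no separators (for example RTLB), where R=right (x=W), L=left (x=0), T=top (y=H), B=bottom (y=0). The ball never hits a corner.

1. t=4 → B at (5,0); v=(1,1)
2. t=6 → R at (11,6); v=(-1,1)
3. t=2 → T at (9,8); v=(-1,-1)
4. t=8 → B at (1,0); v=(-1,1)
5. t=1 → L at (0,1); v=(1,1)
6. t=7 → T at (7,8); v=(1,-1)
7. t=4 → R at (11,4); v=(-1,-1)
8. t=4 → B at (7,0); v=(-1,1)

Final position: (7,0)
Wall sequence: BRTBLTRB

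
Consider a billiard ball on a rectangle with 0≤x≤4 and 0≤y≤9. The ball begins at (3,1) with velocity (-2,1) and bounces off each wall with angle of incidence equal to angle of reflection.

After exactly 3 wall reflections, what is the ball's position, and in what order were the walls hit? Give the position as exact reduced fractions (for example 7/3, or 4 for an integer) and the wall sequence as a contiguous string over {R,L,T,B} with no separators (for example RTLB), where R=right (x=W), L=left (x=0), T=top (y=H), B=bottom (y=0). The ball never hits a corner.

Final position: (0,13/2)
Wall sequence: LRL

1. t=3/2 → L at (0,5/2); v=(2,1)
2. t=2 → R at (4,9/2); v=(-2,1)
3. t=2 → L at (0,13/2); v=(2,1)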